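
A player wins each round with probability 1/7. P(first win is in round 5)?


Geometric: P(X=5) = (1-p)^(k-1)×p = (6/7)^4×1/7 = 1296/16807

P(X=5) = 1296/16807 ≈ 7.71%


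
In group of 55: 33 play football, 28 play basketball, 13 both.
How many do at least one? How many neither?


|A∪B| = 33+28-13 = 48
Neither = 55-48 = 7

At least one: 48; Neither: 7


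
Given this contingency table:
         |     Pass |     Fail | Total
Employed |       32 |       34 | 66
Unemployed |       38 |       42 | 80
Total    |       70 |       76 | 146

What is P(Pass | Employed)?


P(Pass | Employed) = 32/(32+34) = 32/66 = 16/33

P(Pass|Employed) = 16/33 ≈ 48.48%


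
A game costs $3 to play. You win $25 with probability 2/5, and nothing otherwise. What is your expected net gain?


E[gain] = (25-3)×2/5 + (-3)×3/5
= 44/5 - 9/5 = 7

Expected net gain = $7 ≈ $7.00


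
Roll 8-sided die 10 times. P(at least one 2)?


P(no 2)^10 = (7/8)^10 = 282475249/1073741824
P(≥1) = 1 - 282475249/1073741824 = 791266575/1073741824

P = 791266575/1073741824 ≈ 73.69%


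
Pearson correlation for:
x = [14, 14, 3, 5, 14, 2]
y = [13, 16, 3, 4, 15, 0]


n=6, Σx=52, Σy=51, Σxy=645, Σx²=626, Σy²=675
r = (6×645 - 52×51)/√((6×626 - 52²)(6×675 - 51²))
= 1218/√(1052×1449) = 1218/√1524348 ≈ 1218/1234.6449 ≈ 0.9865

r ≈ 0.9865


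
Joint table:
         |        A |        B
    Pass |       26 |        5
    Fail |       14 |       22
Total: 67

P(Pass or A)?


P(Pass∨A) = P(Pass) + P(A) - P(Pass∧A)
= (31 + 40 - 26)/67 = 45/67

P = 45/67 ≈ 67.16%


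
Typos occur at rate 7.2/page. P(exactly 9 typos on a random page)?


Poisson(λ=7.2): P(X=9) = e^(-λ)×λ^k/k!
= e^(-7.2) × 7.2^9 / 9!
≈ 0.0007465858084 × 51998697.8142 / 362880 ≈ 0.106982

P(X=9) ≈ 0.106982 ≈ 10.70%


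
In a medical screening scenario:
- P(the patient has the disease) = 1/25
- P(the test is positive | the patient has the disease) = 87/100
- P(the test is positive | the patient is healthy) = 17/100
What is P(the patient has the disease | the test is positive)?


Using Bayes' theorem:
P(A|B) = P(B|A)·P(A) / P(B)

P(the test is positive) = 87/100 × 1/25 + 17/100 × 24/25
= 87/2500 + 102/625 = 99/500

P(the patient has the disease|the test is positive) = (87/2500) / (99/500) = 29/165

P(the patient has the disease|the test is positive) = 29/165 ≈ 17.58%


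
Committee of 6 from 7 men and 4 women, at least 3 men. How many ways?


Count by #men:
  3M,3W: C(7,3)×C(4,3)=140
  4M,2W: C(7,4)×C(4,2)=210
  5M,1W: C(7,5)×C(4,1)=84
  6M,0W: C(7,6)×C(4,0)=7
Total = 441

441


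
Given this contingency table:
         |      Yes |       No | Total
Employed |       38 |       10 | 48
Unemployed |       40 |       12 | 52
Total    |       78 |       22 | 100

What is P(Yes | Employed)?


P(Yes | Employed) = 38/(38+10) = 38/48 = 19/24

P(Yes|Employed) = 19/24 ≈ 79.17%


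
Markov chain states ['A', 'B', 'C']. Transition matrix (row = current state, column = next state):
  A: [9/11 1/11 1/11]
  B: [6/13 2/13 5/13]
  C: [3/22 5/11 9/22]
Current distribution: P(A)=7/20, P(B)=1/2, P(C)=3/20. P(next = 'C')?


P(next=C) = Σᵢ P(now=i)×P(i→C)
= 7/20×1/11 + 1/2×5/13 + 3/20×9/22
= 7/220 + 5/26 + 27/440 = 1633/5720

P = 1633/5720 ≈ 0.2855


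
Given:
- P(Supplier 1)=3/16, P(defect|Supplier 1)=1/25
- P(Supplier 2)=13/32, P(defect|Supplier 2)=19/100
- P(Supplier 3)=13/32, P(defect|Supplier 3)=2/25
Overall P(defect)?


P(B) = Σ P(B|Aᵢ)×P(Aᵢ)
  1/25×3/16 = 3/400
  19/100×13/32 = 247/3200
  2/25×13/32 = 13/400
Sum = 15/128

P(defect) = 15/128 ≈ 11.72%


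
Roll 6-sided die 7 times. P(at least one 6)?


P(no 6)^7 = (5/6)^7 = 78125/279936
P(≥1) = 1 - 78125/279936 = 201811/279936

P = 201811/279936 ≈ 72.09%


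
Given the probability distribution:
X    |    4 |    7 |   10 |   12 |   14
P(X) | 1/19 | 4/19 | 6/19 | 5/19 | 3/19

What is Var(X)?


E[X] = 194/19
E[X²] = 2120/19
Var(X) = E[X²] - (E[X])² = 2120/19 - 37636/361 = 2644/361

Var(X) = 2644/361 ≈ 7.3241


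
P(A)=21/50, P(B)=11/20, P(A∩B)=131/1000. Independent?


P(A)×P(B) = 231/1000
P(A∩B) = 131/1000
Not equal → NOT independent

No, not independent


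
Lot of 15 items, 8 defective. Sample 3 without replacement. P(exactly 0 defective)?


Hypergeometric: C(8,0)×C(7,3)/C(15,3)
= 1×35/455 = 1/13

P(X=0) = 1/13 ≈ 7.69%


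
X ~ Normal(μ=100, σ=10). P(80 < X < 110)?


z₁=(80-100)/10=-2.0, z₂=(110-100)/10=1.0
P = Φ(1.0) - Φ(-2.0) = 0.841345 - 0.022750 = 0.818595 ≈ 0.8186

P(80 < X < 110) ≈ 0.8186


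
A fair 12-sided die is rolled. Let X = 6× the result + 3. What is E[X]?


E[die] = (1+12)/2 = 13/2
E[X] = 6×13/2 + 3 = 42

E[X] = 42


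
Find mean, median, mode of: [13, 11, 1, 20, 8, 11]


Sorted: [1, 8, 11, 11, 13, 20]
Mean = 64/6 = 32/3
Median = 11
Freq: {13: 1, 11: 2, 1: 1, 20: 1, 8: 1}
Mode: [11]

Mean=32/3, Median=11, Mode=11


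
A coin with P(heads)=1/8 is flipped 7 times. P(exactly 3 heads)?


Binomial: P(X=3) = C(7,3)×p^3×(1-p)^4
= 35 × 1/512 × 2401/4096 = 84035/2097152

P(X=3) = 84035/2097152 ≈ 4.01%


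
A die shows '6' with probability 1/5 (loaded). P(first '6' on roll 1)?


Geometric: P(X=1) = (1-p)^(k-1)×p = (4/5)^0×1/5 = 1/5

P(X=1) = 1/5 ≈ 20.00%


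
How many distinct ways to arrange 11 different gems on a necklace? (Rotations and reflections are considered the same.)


Free circular arrangements: rotations and reflections both identified.
(n-1)!/2 = 10!/2 = 3628800/2 = 1814400

1814400


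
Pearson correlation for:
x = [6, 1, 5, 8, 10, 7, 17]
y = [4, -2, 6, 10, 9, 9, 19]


n=7, Σx=54, Σy=55, Σxy=608, Σx²=564, Σy²=679
r = (7×608 - 54×55)/√((7×564 - 54²)(7×679 - 55²))
= 1286/√(1032×1728) = 1286/√1783296 ≈ 1286/1335.4011 ≈ 0.9630

r ≈ 0.9630


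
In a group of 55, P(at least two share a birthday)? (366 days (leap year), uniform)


P(all different) = Π(366-i)/366 for i=0..54
= 0.013909
P(match) = 1 - 0.013909 = 0.986091

P ≈ 0.9861 ≈ 98.61%


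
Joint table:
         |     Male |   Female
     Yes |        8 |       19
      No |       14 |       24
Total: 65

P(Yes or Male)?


P(Yes∨Male) = P(Yes) + P(Male) - P(Yes∧Male)
= (27 + 22 - 8)/65 = 41/65

P = 41/65 ≈ 63.08%


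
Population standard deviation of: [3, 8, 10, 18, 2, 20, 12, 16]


Mean = 89/8
  (3-89/8)²=4225/64
  (8-89/8)²=625/64
  (10-89/8)²=81/64
  (18-89/8)²=3025/64
  (2-89/8)²=5329/64
  (20-89/8)²=5041/64
  (12-89/8)²=49/64
  (16-89/8)²=1521/64
Σ(x-μ)² = 2487/8
σ² = (2487/8)/8 = 2487/64

σ = √(2487/64) ≈ 6.2337


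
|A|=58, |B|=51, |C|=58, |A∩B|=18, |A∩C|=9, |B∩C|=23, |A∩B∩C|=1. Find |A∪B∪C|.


|A∪B∪C| = 58+51+58-18-9-23+1 = 118

|A∪B∪C| = 118


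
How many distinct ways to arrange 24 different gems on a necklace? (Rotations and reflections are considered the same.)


Free circular arrangements: rotations and reflections both identified.
(n-1)!/2 = 23!/2 = 25852016738884976640000/2 = 12926008369442488320000

12926008369442488320000


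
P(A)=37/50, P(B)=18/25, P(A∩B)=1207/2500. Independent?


P(A)×P(B) = 333/625
P(A∩B) = 1207/2500
Not equal → NOT independent

No, not independent


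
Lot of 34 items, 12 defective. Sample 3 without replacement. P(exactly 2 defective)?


Hypergeometric: C(12,2)×C(22,1)/C(34,3)
= 66×22/5984 = 33/136

P(X=2) = 33/136 ≈ 24.26%


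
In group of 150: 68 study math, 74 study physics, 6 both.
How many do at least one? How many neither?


|A∪B| = 68+74-6 = 136
Neither = 150-136 = 14

At least one: 136; Neither: 14


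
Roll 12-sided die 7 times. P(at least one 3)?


P(no 3)^7 = (11/12)^7 = 19487171/35831808
P(≥1) = 1 - 19487171/35831808 = 16344637/35831808

P = 16344637/35831808 ≈ 45.61%


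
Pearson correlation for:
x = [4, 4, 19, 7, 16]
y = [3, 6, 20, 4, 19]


n=5, Σx=50, Σy=52, Σxy=748, Σx²=698, Σy²=822
r = (5×748 - 50×52)/√((5×698 - 50²)(5×822 - 52²))
= 1140/√(990×1406) = 1140/√1391940 ≈ 1140/1179.8051 ≈ 0.9663

r ≈ 0.9663


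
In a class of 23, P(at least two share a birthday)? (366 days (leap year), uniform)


P(all different) = Π(366-i)/366 for i=0..22
= 0.493677
P(match) = 1 - 0.493677 = 0.506323

P ≈ 0.5063 ≈ 50.63%


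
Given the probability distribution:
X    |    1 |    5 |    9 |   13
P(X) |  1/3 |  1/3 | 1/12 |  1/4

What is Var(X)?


E[X] = 6
E[X²] = 173/3
Var(X) = E[X²] - (E[X])² = 173/3 - 36 = 65/3

Var(X) = 65/3 ≈ 21.6667


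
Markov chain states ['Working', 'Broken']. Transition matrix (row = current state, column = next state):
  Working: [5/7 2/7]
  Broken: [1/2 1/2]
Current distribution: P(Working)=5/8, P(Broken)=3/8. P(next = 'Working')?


P(next=Working) = Σᵢ P(now=i)×P(i→Working)
= 5/8×5/7 + 3/8×1/2
= 25/56 + 3/16 = 71/112

P = 71/112 ≈ 0.6339


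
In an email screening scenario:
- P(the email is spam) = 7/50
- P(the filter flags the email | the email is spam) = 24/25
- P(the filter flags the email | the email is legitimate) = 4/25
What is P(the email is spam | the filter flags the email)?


Using Bayes' theorem:
P(A|B) = P(B|A)·P(A) / P(B)

P(the filter flags the email) = 24/25 × 7/50 + 4/25 × 43/50
= 84/625 + 86/625 = 34/125

P(the email is spam|the filter flags the email) = (84/625) / (34/125) = 42/85

P(the email is spam|the filter flags the email) = 42/85 ≈ 49.41%


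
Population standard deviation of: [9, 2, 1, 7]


Mean = 19/4
  (9-19/4)²=289/16
  (2-19/4)²=121/16
  (1-19/4)²=225/16
  (7-19/4)²=81/16
Σ(x-μ)² = 179/4
σ² = (179/4)/4 = 179/16

σ = √(179/16) ≈ 3.3448


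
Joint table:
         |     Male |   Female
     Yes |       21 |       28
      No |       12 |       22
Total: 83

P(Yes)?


P(Yes) = (21+28)/83 = 49/83

P(Yes) = 49/83 ≈ 59.04%


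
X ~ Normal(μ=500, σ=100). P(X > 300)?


z = (300-500)/100 = -2.0
P(X > 300) = 1 - P(Z ≤ -2.0) = 1 - 0.0228 = 0.9772

P(X > 300) ≈ 0.9772


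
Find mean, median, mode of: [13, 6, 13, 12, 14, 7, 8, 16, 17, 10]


Sorted: [6, 7, 8, 10, 12, 13, 13, 14, 16, 17]
Mean = 116/10 = 58/5
Median = 25/2
Freq: {13: 2, 6: 1, 12: 1, 14: 1, 7: 1, 8: 1, 16: 1, 17: 1, 10: 1}
Mode: [13]

Mean=58/5, Median=25/2, Mode=13


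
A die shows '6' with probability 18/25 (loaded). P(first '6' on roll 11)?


Geometric: P(X=11) = (1-p)^(k-1)×p = (7/25)^10×18/25 = 5084554482/2384185791015625

P(X=11) = 5084554482/2384185791015625 ≈ 0.00%


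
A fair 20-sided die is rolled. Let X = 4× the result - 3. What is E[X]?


E[die] = (1+20)/2 = 21/2
E[X] = 4×21/2 - 3 = 39

E[X] = 39


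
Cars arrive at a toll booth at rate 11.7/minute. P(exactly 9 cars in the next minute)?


Poisson(λ=11.7): P(X=9) = e^(-λ)×λ^k/k!
= e^(-11.7) × 11.7^9 / 9!
≈ 8.293819161e-06 × 4108400332.69 / 362880 ≈ 0.093900

P(X=9) ≈ 0.093900 ≈ 9.39%


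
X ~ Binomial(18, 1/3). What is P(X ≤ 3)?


P(X ≤ 3) = Σ P(X=i) for i=0..3
P(X=0) = 262144/387420489
P(X=1) = 262144/43046721
P(X=2) = 1114112/43046721
P(X=3) = 8912896/129140163
Sum = 39387136/387420489

P(X ≤ 3) = 39387136/387420489 ≈ 10.17%


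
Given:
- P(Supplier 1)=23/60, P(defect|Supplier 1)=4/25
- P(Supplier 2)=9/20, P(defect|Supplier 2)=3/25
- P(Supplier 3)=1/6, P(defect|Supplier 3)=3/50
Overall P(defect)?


P(B) = Σ P(B|Aᵢ)×P(Aᵢ)
  4/25×23/60 = 23/375
  3/25×9/20 = 27/500
  3/50×1/6 = 1/100
Sum = 47/375

P(defect) = 47/375 ≈ 12.53%


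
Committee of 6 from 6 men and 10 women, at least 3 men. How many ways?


Count by #men:
  3M,3W: C(6,3)×C(10,3)=2400
  4M,2W: C(6,4)×C(10,2)=675
  5M,1W: C(6,5)×C(10,1)=60
  6M,0W: C(6,6)×C(10,0)=1
Total = 3136

3136


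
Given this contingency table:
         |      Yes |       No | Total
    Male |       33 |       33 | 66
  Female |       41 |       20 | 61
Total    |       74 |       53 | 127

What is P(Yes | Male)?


P(Yes | Male) = 33/(33+33) = 33/66 = 1/2

P(Yes|Male) = 1/2 ≈ 50.00%


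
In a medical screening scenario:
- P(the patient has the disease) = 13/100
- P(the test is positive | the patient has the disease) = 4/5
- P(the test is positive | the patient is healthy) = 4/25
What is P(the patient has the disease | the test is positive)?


Using Bayes' theorem:
P(A|B) = P(B|A)·P(A) / P(B)

P(the test is positive) = 4/5 × 13/100 + 4/25 × 87/100
= 13/125 + 87/625 = 152/625

P(the patient has the disease|the test is positive) = (13/125) / (152/625) = 65/152

P(the patient has the disease|the test is positive) = 65/152 ≈ 42.76%


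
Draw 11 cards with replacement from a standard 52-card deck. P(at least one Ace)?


P(not a Ace) = 48/52 = 12/13
P(none in 11 draws) = (12/13)^11 = 743008370688/1792160394037
P(≥1 Ace) = 1 - 743008370688/1792160394037 = 1049152023349/1792160394037

P = 1049152023349/1792160394037 ≈ 58.54%


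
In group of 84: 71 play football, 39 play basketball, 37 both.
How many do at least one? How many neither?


|A∪B| = 71+39-37 = 73
Neither = 84-73 = 11

At least one: 73; Neither: 11


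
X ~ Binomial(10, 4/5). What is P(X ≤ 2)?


P(X ≤ 2) = Σ P(X=i) for i=0..2
P(X=0) = 1/9765625
P(X=1) = 8/1953125
P(X=2) = 144/1953125
Sum = 761/9765625

P(X ≤ 2) = 761/9765625 ≈ 0.01%


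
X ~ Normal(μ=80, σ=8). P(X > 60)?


z = (60-80)/8 = -2.5
P(X > 60) = 1 - P(Z ≤ -2.5) = 1 - 0.0062 = 0.9938

P(X > 60) ≈ 0.9938


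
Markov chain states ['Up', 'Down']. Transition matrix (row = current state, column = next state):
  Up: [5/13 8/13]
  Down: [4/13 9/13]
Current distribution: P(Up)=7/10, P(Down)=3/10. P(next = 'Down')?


P(next=Down) = Σᵢ P(now=i)×P(i→Down)
= 7/10×8/13 + 3/10×9/13
= 28/65 + 27/130 = 83/130

P = 83/130 ≈ 0.6385


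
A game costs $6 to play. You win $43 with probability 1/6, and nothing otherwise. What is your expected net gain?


E[gain] = (43-6)×1/6 + (-6)×5/6
= 37/6 - 5 = 7/6

Expected net gain = $7/6 ≈ $1.17


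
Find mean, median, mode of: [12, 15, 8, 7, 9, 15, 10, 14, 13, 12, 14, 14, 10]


Sorted: [7, 8, 9, 10, 10, 12, 12, 13, 14, 14, 14, 15, 15]
Mean = 153/13
Median = 12
Freq: {12: 2, 15: 2, 8: 1, 7: 1, 9: 1, 10: 2, 14: 3, 13: 1}
Mode: [14]

Mean=153/13, Median=12, Mode=14


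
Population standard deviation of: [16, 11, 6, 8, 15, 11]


Mean = 67/6
  (16-67/6)²=841/36
  (11-67/6)²=1/36
  (6-67/6)²=961/36
  (8-67/6)²=361/36
  (15-67/6)²=529/36
  (11-67/6)²=1/36
Σ(x-μ)² = 449/6
σ² = (449/6)/6 = 449/36

σ = √(449/36) ≈ 3.5316


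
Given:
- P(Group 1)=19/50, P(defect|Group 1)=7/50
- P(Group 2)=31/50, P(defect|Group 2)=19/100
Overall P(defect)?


P(B) = Σ P(B|Aᵢ)×P(Aᵢ)
  7/50×19/50 = 133/2500
  19/100×31/50 = 589/5000
Sum = 171/1000

P(defect) = 171/1000 ≈ 17.10%


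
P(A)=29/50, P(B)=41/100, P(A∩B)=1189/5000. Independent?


P(A)×P(B) = 1189/5000
P(A∩B) = 1189/5000
Equal ✓ → Independent

Yes, independent


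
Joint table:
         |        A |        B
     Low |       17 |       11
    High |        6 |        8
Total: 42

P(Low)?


P(Low) = (17+11)/42 = 28/42 = 2/3

P(Low) = 2/3 ≈ 66.67%


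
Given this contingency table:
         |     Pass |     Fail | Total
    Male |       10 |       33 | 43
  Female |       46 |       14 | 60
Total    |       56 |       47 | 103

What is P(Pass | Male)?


P(Pass | Male) = 10/(10+33) = 10/43

P(Pass|Male) = 10/43 ≈ 23.26%


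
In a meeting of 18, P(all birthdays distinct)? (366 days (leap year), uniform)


P(all different) = Π(366-i)/366 for i=0..17
= (366/366)×(365/366)×...×(349/366)
= 0.653862

P ≈ 0.6539 ≈ 65.39%


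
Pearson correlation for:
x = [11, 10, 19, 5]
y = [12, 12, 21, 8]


n=4, Σx=45, Σy=53, Σxy=691, Σx²=607, Σy²=793
r = (4×691 - 45×53)/√((4×607 - 45²)(4×793 - 53²))
= 379/√(403×363) = 379/√146289 ≈ 379/382.4775 ≈ 0.9909

r ≈ 0.9909


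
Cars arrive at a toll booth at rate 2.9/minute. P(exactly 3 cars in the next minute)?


Poisson(λ=2.9): P(X=3) = e^(-λ)×λ^k/k!
= e^(-2.9) × 2.9^3 / 3!
≈ 0.05502322006 × 24.389 / 6 ≈ 0.223660

P(X=3) ≈ 0.223660 ≈ 22.37%


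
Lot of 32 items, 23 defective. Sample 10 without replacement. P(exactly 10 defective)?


Hypergeometric: C(23,10)×C(9,0)/C(32,10)
= 1144066×1/64512240 = 24871/1402440

P(X=10) = 24871/1402440 ≈ 1.77%


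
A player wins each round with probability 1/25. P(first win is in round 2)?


Geometric: P(X=2) = (1-p)^(k-1)×p = (24/25)^1×1/25 = 24/625

P(X=2) = 24/625 ≈ 3.84%


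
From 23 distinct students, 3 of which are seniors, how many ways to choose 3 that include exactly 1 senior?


Choose 1 of the 3 seniors and 2 of the other 20 students:
C(3,1)×C(20,2) = 3×190 = 570

570


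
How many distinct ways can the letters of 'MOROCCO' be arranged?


Letters: 7, freq: {'M': 1, 'O': 3, 'R': 1, 'C': 2}
7!/(1!×3!×1!×2!) = 5040/12 = 420

420


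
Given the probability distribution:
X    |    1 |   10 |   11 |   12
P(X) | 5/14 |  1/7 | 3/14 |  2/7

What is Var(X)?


E[X] = 53/7
E[X²] = 572/7
Var(X) = E[X²] - (E[X])² = 572/7 - 2809/49 = 1195/49

Var(X) = 1195/49 ≈ 24.3878


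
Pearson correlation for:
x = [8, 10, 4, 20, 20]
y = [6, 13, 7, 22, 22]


n=5, Σx=62, Σy=70, Σxy=1086, Σx²=980, Σy²=1222
r = (5×1086 - 62×70)/√((5×980 - 62²)(5×1222 - 70²))
= 1090/√(1056×1210) = 1090/√1277760 ≈ 1090/1130.3805 ≈ 0.9643

r ≈ 0.9643


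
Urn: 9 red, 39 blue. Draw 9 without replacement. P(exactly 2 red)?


Hypergeometric: C(9,2)×C(39,7)/C(48,9)
= 36×15380937/1677106640 = 12584403/38116060

P(X=2) = 12584403/38116060 ≈ 33.02%


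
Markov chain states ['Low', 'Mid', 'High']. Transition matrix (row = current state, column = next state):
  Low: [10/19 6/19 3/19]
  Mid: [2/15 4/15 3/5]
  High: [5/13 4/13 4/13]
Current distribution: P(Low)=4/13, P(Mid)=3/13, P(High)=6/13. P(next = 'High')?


P(next=High) = Σᵢ P(now=i)×P(i→High)
= 4/13×3/19 + 3/13×3/5 + 6/13×4/13
= 12/247 + 9/65 + 24/169 = 5283/16055

P = 5283/16055 ≈ 0.3291


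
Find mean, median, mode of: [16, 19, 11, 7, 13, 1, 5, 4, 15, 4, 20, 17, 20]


Sorted: [1, 4, 4, 5, 7, 11, 13, 15, 16, 17, 19, 20, 20]
Mean = 152/13
Median = 13
Freq: {16: 1, 19: 1, 11: 1, 7: 1, 13: 1, 1: 1, 5: 1, 4: 2, 15: 1, 20: 2, 17: 1}
Mode: [4, 20]

Mean=152/13, Median=13, Mode=[4, 20]


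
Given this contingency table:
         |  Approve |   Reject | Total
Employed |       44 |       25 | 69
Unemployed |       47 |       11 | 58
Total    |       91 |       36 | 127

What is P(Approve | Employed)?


P(Approve | Employed) = 44/(44+25) = 44/69

P(Approve|Employed) = 44/69 ≈ 63.77%


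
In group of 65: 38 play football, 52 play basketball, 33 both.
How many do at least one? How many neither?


|A∪B| = 38+52-33 = 57
Neither = 65-57 = 8

At least one: 57; Neither: 8


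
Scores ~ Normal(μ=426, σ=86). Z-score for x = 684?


z = (x - μ)/σ = (684 - 426)/86 = 3.0

z = 3.0


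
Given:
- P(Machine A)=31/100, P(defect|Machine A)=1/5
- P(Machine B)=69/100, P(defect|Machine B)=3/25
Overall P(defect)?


P(B) = Σ P(B|Aᵢ)×P(Aᵢ)
  1/5×31/100 = 31/500
  3/25×69/100 = 207/2500
Sum = 181/1250

P(defect) = 181/1250 ≈ 14.48%


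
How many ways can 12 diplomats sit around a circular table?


Circular arrangements of 12 distinct objects: fix one position to break rotational symmetry.
(n-1)! = 11! = 39916800

39916800


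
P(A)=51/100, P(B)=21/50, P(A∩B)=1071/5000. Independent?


P(A)×P(B) = 1071/5000
P(A∩B) = 1071/5000
Equal ✓ → Independent

Yes, independent


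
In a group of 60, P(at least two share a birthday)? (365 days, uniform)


P(all different) = Π(365-i)/365 for i=0..59
= 0.005877
P(match) = 1 - 0.005877 = 0.994123

P ≈ 0.9941 ≈ 99.41%


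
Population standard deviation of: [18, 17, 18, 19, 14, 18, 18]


Mean = 122/7
  (18-122/7)²=16/49
  (17-122/7)²=9/49
  (18-122/7)²=16/49
  (19-122/7)²=121/49
  (14-122/7)²=576/49
  (18-122/7)²=16/49
  (18-122/7)²=16/49
Σ(x-μ)² = 110/7
σ² = (110/7)/7 = 110/49

σ = √(110/49) ≈ 1.4983


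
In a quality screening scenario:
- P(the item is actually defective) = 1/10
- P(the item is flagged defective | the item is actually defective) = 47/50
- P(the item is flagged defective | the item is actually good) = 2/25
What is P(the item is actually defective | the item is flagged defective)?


Using Bayes' theorem:
P(A|B) = P(B|A)·P(A) / P(B)

P(the item is flagged defective) = 47/50 × 1/10 + 2/25 × 9/10
= 47/500 + 9/125 = 83/500

P(the item is actually defective|the item is flagged defective) = (47/500) / (83/500) = 47/83

P(the item is actually defective|the item is flagged defective) = 47/83 ≈ 56.63%


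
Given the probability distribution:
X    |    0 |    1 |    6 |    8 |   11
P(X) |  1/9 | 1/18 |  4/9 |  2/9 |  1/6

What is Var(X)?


E[X] = 19/3
E[X²] = 454/9
Var(X) = E[X²] - (E[X])² = 454/9 - 361/9 = 31/3

Var(X) = 31/3 ≈ 10.3333


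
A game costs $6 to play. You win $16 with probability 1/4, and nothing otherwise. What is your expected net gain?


E[gain] = (16-6)×1/4 + (-6)×3/4
= 5/2 - 9/2 = -2

Expected net gain = $-2 ≈ $-2.00


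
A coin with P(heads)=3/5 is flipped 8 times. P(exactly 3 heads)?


Binomial: P(X=3) = C(8,3)×p^3×(1-p)^5
= 56 × 27/125 × 32/3125 = 48384/390625

P(X=3) = 48384/390625 ≈ 12.39%


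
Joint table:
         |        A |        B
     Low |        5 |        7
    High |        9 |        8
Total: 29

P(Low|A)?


P(Low|A) = 5/(5+9) = 5/14

P = 5/14 ≈ 35.71%


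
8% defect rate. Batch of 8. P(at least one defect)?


P(all good) = (23/25)^8 = 78310985281/152587890625
P(≥1 defect) = 74276905344/152587890625

P = 74276905344/152587890625 ≈ 48.68%


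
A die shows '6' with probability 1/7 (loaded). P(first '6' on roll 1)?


Geometric: P(X=1) = (1-p)^(k-1)×p = (6/7)^0×1/7 = 1/7

P(X=1) = 1/7 ≈ 14.29%


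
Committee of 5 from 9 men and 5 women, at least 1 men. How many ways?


Count by #men:
  1M,4W: C(9,1)×C(5,4)=45
  2M,3W: C(9,2)×C(5,3)=360
  3M,2W: C(9,3)×C(5,2)=840
  4M,1W: C(9,4)×C(5,1)=630
  5M,0W: C(9,5)×C(5,0)=126
Total = 2001

2001


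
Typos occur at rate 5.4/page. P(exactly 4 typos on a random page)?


Poisson(λ=5.4): P(X=4) = e^(-λ)×λ^k/k!
= e^(-5.4) × 5.4^4 / 4!
≈ 0.004516580943 × 850.3056 / 24 ≈ 0.160020

P(X=4) ≈ 0.160020 ≈ 16.00%


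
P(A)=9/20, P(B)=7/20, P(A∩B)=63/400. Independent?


P(A)×P(B) = 63/400
P(A∩B) = 63/400
Equal ✓ → Independent

Yes, independent


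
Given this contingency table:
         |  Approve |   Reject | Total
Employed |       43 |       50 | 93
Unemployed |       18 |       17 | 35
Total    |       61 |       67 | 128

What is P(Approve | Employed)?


P(Approve | Employed) = 43/(43+50) = 43/93

P(Approve|Employed) = 43/93 ≈ 46.24%


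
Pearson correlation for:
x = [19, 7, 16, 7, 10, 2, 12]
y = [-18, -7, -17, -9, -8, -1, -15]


n=7, Σx=73, Σy=-75, Σxy=-988, Σx²=963, Σy²=1033
r = (7×(-988) - 73×(-75))/√((7×963 - 73²)(7×1033 - (-75)²))
= -1441/√(1412×1606) = -1441/√2267672 ≈ -1441/1505.8791 ≈ -0.9569

r ≈ -0.9569


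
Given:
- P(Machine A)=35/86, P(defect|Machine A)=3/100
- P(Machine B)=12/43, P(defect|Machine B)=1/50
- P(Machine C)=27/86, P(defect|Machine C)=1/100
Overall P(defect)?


P(B) = Σ P(B|Aᵢ)×P(Aᵢ)
  3/100×35/86 = 21/1720
  1/50×12/43 = 6/1075
  1/100×27/86 = 27/8600
Sum = 9/430

P(defect) = 9/430 ≈ 2.09%


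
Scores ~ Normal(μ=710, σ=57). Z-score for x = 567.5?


z = (x - μ)/σ = (567.5 - 710)/57 = -2.5

z = -2.5


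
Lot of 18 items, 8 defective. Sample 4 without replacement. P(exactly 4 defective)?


Hypergeometric: C(8,4)×C(10,0)/C(18,4)
= 70×1/3060 = 7/306

P(X=4) = 7/306 ≈ 2.29%


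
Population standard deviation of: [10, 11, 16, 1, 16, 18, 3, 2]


Mean = 77/8
  (10-77/8)²=9/64
  (11-77/8)²=121/64
  (16-77/8)²=2601/64
  (1-77/8)²=4761/64
  (16-77/8)²=2601/64
  (18-77/8)²=4489/64
  (3-77/8)²=2809/64
  (2-77/8)²=3721/64
Σ(x-μ)² = 2639/8
σ² = (2639/8)/8 = 2639/64

σ = √(2639/64) ≈ 6.4214


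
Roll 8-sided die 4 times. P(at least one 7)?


P(no 7)^4 = (7/8)^4 = 2401/4096
P(≥1) = 1 - 2401/4096 = 1695/4096

P = 1695/4096 ≈ 41.38%


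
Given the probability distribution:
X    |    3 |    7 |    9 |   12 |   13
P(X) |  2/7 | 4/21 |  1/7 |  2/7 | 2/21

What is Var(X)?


E[X] = 57/7
E[X²] = 565/7
Var(X) = E[X²] - (E[X])² = 565/7 - 3249/49 = 706/49

Var(X) = 706/49 ≈ 14.4082


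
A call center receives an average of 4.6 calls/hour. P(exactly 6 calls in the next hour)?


Poisson(λ=4.6): P(X=6) = e^(-λ)×λ^k/k!
= e^(-4.6) × 4.6^6 / 6!
≈ 0.01005183574 × 9474.296896 / 720 ≈ 0.132270

P(X=6) ≈ 0.132270 ≈ 13.23%


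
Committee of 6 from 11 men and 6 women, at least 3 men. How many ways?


Count by #men:
  3M,3W: C(11,3)×C(6,3)=3300
  4M,2W: C(11,4)×C(6,2)=4950
  5M,1W: C(11,5)×C(6,1)=2772
  6M,0W: C(11,6)×C(6,0)=462
Total = 11484

11484


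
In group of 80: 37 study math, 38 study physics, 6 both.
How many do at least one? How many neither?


|A∪B| = 37+38-6 = 69
Neither = 80-69 = 11

At least one: 69; Neither: 11


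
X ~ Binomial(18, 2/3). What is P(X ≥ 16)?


P(X ≥ 16) = Σ P(X=i) for i=16..18
P(X=16) = 1114112/43046721
P(X=17) = 262144/43046721
P(X=18) = 262144/387420489
Sum = 12648448/387420489

P(X ≥ 16) = 12648448/387420489 ≈ 3.26%


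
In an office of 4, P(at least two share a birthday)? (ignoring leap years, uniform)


P(all different) = Π(365-i)/365 for i=0..3
= 0.983644
P(match) = 1 - 0.983644 = 0.016356

P ≈ 0.0164 ≈ 1.64%


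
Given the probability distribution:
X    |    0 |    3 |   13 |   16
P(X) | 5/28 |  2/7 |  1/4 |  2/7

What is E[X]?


E[X] = Σ x·P(X=x)
= (0)×(5/28) + (3)×(2/7) + (13)×(1/4) + (16)×(2/7)
= 243/28

E[X] = 243/28


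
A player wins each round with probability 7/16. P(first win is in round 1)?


Geometric: P(X=1) = (1-p)^(k-1)×p = (9/16)^0×7/16 = 7/16

P(X=1) = 7/16 ≈ 43.75%


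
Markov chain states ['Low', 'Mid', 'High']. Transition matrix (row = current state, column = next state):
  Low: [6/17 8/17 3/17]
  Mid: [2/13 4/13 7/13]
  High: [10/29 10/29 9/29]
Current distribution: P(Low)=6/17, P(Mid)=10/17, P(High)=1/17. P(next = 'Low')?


P(next=Low) = Σᵢ P(now=i)×P(i→Low)
= 6/17×6/17 + 10/17×2/13 + 1/17×10/29
= 36/289 + 20/221 + 10/493 = 25642/108953

P = 25642/108953 ≈ 0.2353


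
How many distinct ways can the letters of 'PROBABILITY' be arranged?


Letters: 11, freq: {'P': 1, 'R': 1, 'O': 1, 'B': 2, 'A': 1, 'I': 2, 'L': 1, 'T': 1, 'Y': 1}
11!/(1!×1!×1!×2!×1!×2!×1!×1!×1!) = 39916800/4 = 9979200

9979200


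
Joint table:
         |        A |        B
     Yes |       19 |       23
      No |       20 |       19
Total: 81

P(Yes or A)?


P(Yes∨A) = P(Yes) + P(A) - P(Yes∧A)
= (42 + 39 - 19)/81 = 62/81

P = 62/81 ≈ 76.54%


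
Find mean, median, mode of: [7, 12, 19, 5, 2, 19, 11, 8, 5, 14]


Sorted: [2, 5, 5, 7, 8, 11, 12, 14, 19, 19]
Mean = 102/10 = 51/5
Median = 19/2
Freq: {7: 1, 12: 1, 19: 2, 5: 2, 2: 1, 11: 1, 8: 1, 14: 1}
Mode: [5, 19]

Mean=51/5, Median=19/2, Mode=[5, 19]


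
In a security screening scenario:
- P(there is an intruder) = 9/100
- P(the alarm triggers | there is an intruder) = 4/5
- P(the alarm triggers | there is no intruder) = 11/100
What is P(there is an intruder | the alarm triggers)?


Using Bayes' theorem:
P(A|B) = P(B|A)·P(A) / P(B)

P(the alarm triggers) = 4/5 × 9/100 + 11/100 × 91/100
= 9/125 + 1001/10000 = 1721/10000

P(there is an intruder|the alarm triggers) = (9/125) / (1721/10000) = 720/1721

P(there is an intruder|the alarm triggers) = 720/1721 ≈ 41.84%


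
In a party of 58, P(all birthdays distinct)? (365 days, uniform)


P(all different) = Π(365-i)/365 for i=0..57
= (365/365)×(364/365)×...×(308/365)
= 0.008335

P ≈ 0.0083 ≈ 0.83%


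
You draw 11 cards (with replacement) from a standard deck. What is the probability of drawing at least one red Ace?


P(not a red Ace) = 50/52 = 25/26
P(none in 11 draws) = (25/26)^11 = 2384185791015625/3670344486987776
P(≥1 red Ace) = 1 - 2384185791015625/3670344486987776 = 1286158695972151/3670344486987776

P = 1286158695972151/3670344486987776 ≈ 35.04%


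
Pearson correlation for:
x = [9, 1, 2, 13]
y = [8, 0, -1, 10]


n=4, Σx=25, Σy=17, Σxy=200, Σx²=255, Σy²=165
r = (4×200 - 25×17)/√((4×255 - 25²)(4×165 - 17²))
= 375/√(395×371) = 375/√146545 ≈ 375/382.8120 ≈ 0.9796

r ≈ 0.9796


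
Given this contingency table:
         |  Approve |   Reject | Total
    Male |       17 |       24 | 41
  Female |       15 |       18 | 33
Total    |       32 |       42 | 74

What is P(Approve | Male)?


P(Approve | Male) = 17/(17+24) = 17/41

P(Approve|Male) = 17/41 ≈ 41.46%


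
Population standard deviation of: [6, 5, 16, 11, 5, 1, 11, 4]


Mean = 59/8
  (6-59/8)²=121/64
  (5-59/8)²=361/64
  (16-59/8)²=4761/64
  (11-59/8)²=841/64
  (5-59/8)²=361/64
  (1-59/8)²=2601/64
  (11-59/8)²=841/64
  (4-59/8)²=729/64
Σ(x-μ)² = 1327/8
σ² = (1327/8)/8 = 1327/64

σ = √(1327/64) ≈ 4.5535


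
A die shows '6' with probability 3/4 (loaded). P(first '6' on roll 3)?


Geometric: P(X=3) = (1-p)^(k-1)×p = (1/4)^2×3/4 = 3/64

P(X=3) = 3/64 ≈ 4.69%


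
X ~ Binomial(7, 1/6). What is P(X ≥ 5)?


P(X ≥ 5) = Σ P(X=i) for i=5..7
P(X=5) = 175/93312
P(X=6) = 35/279936
P(X=7) = 1/279936
Sum = 187/93312

P(X ≥ 5) = 187/93312 ≈ 0.20%


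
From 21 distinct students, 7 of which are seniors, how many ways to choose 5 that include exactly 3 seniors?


Choose 3 of the 7 seniors and 2 of the other 14 students:
C(7,3)×C(14,2) = 35×91 = 3185

3185


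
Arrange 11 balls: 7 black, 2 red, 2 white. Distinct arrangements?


11!/(7!×2!×2!) = 1980

1980


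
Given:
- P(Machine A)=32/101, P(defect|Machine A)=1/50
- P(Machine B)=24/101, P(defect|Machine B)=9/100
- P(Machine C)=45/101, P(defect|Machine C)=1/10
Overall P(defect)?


P(B) = Σ P(B|Aᵢ)×P(Aᵢ)
  1/50×32/101 = 16/2525
  9/100×24/101 = 54/2525
  1/10×45/101 = 9/202
Sum = 73/1010

P(defect) = 73/1010 ≈ 7.23%


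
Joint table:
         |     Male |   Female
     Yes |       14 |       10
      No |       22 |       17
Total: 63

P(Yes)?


P(Yes) = (14+10)/63 = 24/63 = 8/21

P(Yes) = 8/21 ≈ 38.10%


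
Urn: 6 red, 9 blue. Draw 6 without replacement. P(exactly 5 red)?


Hypergeometric: C(6,5)×C(9,1)/C(15,6)
= 6×9/5005 = 54/5005

P(X=5) = 54/5005 ≈ 1.08%


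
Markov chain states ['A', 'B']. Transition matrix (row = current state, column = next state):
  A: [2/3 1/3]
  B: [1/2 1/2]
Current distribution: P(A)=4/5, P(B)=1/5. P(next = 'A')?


P(next=A) = Σᵢ P(now=i)×P(i→A)
= 4/5×2/3 + 1/5×1/2
= 8/15 + 1/10 = 19/30

P = 19/30 ≈ 0.6333


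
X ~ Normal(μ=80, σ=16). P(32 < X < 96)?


z₁=(32-80)/16=-3.0, z₂=(96-80)/16=1.0
P = Φ(1.0) - Φ(-3.0) = 0.841345 - 0.001350 = 0.839995 ≈ 0.8400

P(32 < X < 96) ≈ 0.8400


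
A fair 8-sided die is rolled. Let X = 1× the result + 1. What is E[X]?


E[die] = (1+8)/2 = 9/2
E[X] = 1×9/2 + 1 = 11/2

E[X] = 11/2


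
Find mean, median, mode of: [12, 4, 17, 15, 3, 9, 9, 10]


Sorted: [3, 4, 9, 9, 10, 12, 15, 17]
Mean = 79/8
Median = 19/2
Freq: {12: 1, 4: 1, 17: 1, 15: 1, 3: 1, 9: 2, 10: 1}
Mode: [9]

Mean=79/8, Median=19/2, Mode=9


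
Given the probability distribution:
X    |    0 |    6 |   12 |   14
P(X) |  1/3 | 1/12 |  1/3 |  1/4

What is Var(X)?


E[X] = 8
E[X²] = 100
Var(X) = E[X²] - (E[X])² = 100 - 64 = 36

Var(X) = 36 ≈ 36.0000


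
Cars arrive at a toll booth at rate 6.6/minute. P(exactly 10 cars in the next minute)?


Poisson(λ=6.6): P(X=10) = e^(-λ)×λ^k/k!
= e^(-6.6) × 6.6^10 / 10!
≈ 0.001360368038 × 156833688.091 / 3628800 ≈ 0.058794

P(X=10) ≈ 0.058794 ≈ 5.88%


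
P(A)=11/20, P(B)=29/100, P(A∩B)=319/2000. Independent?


P(A)×P(B) = 319/2000
P(A∩B) = 319/2000
Equal ✓ → Independent

Yes, independent


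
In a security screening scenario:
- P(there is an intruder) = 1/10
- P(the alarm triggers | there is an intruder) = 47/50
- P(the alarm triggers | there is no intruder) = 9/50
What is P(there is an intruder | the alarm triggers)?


Using Bayes' theorem:
P(A|B) = P(B|A)·P(A) / P(B)

P(the alarm triggers) = 47/50 × 1/10 + 9/50 × 9/10
= 47/500 + 81/500 = 32/125

P(there is an intruder|the alarm triggers) = (47/500) / (32/125) = 47/128

P(there is an intruder|the alarm triggers) = 47/128 ≈ 36.72%


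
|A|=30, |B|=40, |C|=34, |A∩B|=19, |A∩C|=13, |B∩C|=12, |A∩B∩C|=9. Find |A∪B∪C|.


|A∪B∪C| = 30+40+34-19-13-12+9 = 69

|A∪B∪C| = 69


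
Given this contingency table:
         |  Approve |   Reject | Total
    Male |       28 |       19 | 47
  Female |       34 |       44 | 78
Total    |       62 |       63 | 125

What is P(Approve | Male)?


P(Approve | Male) = 28/(28+19) = 28/47

P(Approve|Male) = 28/47 ≈ 59.57%


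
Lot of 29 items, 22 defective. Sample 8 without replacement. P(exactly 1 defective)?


Hypergeometric: C(22,1)×C(7,7)/C(29,8)
= 22×1/4292145 = 2/390195

P(X=1) = 2/390195 ≈ 0.00%


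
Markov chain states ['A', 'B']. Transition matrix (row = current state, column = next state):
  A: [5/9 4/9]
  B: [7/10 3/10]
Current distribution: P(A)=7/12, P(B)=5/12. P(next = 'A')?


P(next=A) = Σᵢ P(now=i)×P(i→A)
= 7/12×5/9 + 5/12×7/10
= 35/108 + 7/24 = 133/216

P = 133/216 ≈ 0.6157


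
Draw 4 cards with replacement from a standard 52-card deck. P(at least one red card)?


P(not a red card) = 26/52 = 1/2
P(none in 4 draws) = (1/2)^4 = 1/16
P(≥1 red card) = 1 - 1/16 = 15/16

P = 15/16 ≈ 93.75%


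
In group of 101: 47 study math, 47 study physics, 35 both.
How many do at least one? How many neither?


|A∪B| = 47+47-35 = 59
Neither = 101-59 = 42

At least one: 59; Neither: 42


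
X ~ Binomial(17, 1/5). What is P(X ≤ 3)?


P(X ≤ 3) = Σ P(X=i) for i=0..3
P(X=0) = 17179869184/762939453125
P(X=1) = 73014444032/762939453125
P(X=2) = 146028888064/762939453125
P(X=3) = 36507222016/152587890625
Sum = 83751862272/152587890625

P(X ≤ 3) = 83751862272/152587890625 ≈ 54.89%


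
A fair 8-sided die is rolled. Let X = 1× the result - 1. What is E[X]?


E[die] = (1+8)/2 = 9/2
E[X] = 1×9/2 - 1 = 7/2

E[X] = 7/2


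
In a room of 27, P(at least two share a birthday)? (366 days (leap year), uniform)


P(all different) = Π(366-i)/366 for i=0..26
= 0.374173
P(match) = 1 - 0.374173 = 0.625827

P ≈ 0.6258 ≈ 62.58%


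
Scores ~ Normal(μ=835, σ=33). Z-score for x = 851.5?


z = (x - μ)/σ = (851.5 - 835)/33 = 0.5

z = 0.5


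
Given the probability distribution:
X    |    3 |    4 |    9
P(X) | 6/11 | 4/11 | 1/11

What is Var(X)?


E[X] = 43/11
E[X²] = 199/11
Var(X) = E[X²] - (E[X])² = 199/11 - 1849/121 = 340/121

Var(X) = 340/121 ≈ 2.8099


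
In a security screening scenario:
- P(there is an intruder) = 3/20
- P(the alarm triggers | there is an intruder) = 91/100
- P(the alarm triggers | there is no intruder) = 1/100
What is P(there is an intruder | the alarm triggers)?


Using Bayes' theorem:
P(A|B) = P(B|A)·P(A) / P(B)

P(the alarm triggers) = 91/100 × 3/20 + 1/100 × 17/20
= 273/2000 + 17/2000 = 29/200

P(there is an intruder|the alarm triggers) = (273/2000) / (29/200) = 273/290

P(there is an intruder|the alarm triggers) = 273/290 ≈ 94.14%


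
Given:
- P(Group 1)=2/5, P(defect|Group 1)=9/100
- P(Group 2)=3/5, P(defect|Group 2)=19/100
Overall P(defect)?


P(B) = Σ P(B|Aᵢ)×P(Aᵢ)
  9/100×2/5 = 9/250
  19/100×3/5 = 57/500
Sum = 3/20

P(defect) = 3/20 ≈ 15.00%


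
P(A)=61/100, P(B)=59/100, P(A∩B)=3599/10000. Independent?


P(A)×P(B) = 3599/10000
P(A∩B) = 3599/10000
Equal ✓ → Independent

Yes, independent


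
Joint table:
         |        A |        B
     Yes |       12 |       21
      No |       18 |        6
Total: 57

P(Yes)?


P(Yes) = (12+21)/57 = 33/57 = 11/19

P(Yes) = 11/19 ≈ 57.89%


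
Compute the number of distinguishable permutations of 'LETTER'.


Letters: 6, freq: {'L': 1, 'E': 2, 'T': 2, 'R': 1}
6!/(1!×2!×2!×1!) = 720/4 = 180

180


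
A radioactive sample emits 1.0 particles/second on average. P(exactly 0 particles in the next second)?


Poisson(λ=1.0): P(X=0) = e^(-λ)×λ^k/k!
= e^(-1.0) × 1.0^0 / 0!
≈ 0.3678794412 × 1 / 1 ≈ 0.367879

P(X=0) ≈ 0.367879 ≈ 36.79%


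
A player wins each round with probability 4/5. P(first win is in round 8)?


Geometric: P(X=8) = (1-p)^(k-1)×p = (1/5)^7×4/5 = 4/390625

P(X=8) = 4/390625 ≈ 0.00%


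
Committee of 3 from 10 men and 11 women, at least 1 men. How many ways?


Count by #men:
  1M,2W: C(10,1)×C(11,2)=550
  2M,1W: C(10,2)×C(11,1)=495
  3M,0W: C(10,3)×C(11,0)=120
Total = 1165

1165


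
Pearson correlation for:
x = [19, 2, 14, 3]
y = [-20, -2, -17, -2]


n=4, Σx=38, Σy=-41, Σxy=-628, Σx²=570, Σy²=697
r = (4×(-628) - 38×(-41))/√((4×570 - 38²)(4×697 - (-41)²))
= -954/√(836×1107) = -954/√925452 ≈ -954/962.0042 ≈ -0.9917

r ≈ -0.9917


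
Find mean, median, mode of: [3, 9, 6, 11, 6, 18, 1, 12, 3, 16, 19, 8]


Sorted: [1, 3, 3, 6, 6, 8, 9, 11, 12, 16, 18, 19]
Mean = 112/12 = 28/3
Median = 17/2
Freq: {3: 2, 9: 1, 6: 2, 11: 1, 18: 1, 1: 1, 12: 1, 16: 1, 19: 1, 8: 1}
Mode: [3, 6]

Mean=28/3, Median=17/2, Mode=[3, 6]


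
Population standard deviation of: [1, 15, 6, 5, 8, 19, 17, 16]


Mean = 87/8
  (1-87/8)²=6241/64
  (15-87/8)²=1089/64
  (6-87/8)²=1521/64
  (5-87/8)²=2209/64
  (8-87/8)²=529/64
  (19-87/8)²=4225/64
  (17-87/8)²=2401/64
  (16-87/8)²=1681/64
Σ(x-μ)² = 2487/8
σ² = (2487/8)/8 = 2487/64

σ = √(2487/64) ≈ 6.2337


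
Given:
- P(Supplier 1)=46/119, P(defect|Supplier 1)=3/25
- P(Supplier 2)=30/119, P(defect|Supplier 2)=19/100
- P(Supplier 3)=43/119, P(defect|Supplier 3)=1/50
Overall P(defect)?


P(B) = Σ P(B|Aᵢ)×P(Aᵢ)
  3/25×46/119 = 138/2975
  19/100×30/119 = 57/1190
  1/50×43/119 = 43/5950
Sum = 302/2975

P(defect) = 302/2975 ≈ 10.15%


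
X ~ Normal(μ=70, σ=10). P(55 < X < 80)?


z₁=(55-70)/10=-1.5, z₂=(80-70)/10=1.0
P = Φ(1.0) - Φ(-1.5) = 0.841345 - 0.066807 = 0.774538 ≈ 0.7745

P(55 < X < 80) ≈ 0.7745


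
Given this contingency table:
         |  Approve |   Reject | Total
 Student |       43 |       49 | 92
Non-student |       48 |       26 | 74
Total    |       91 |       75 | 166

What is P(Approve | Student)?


P(Approve | Student) = 43/(43+49) = 43/92

P(Approve|Student) = 43/92 ≈ 46.74%


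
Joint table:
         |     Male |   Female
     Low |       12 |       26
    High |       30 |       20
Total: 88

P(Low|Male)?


P(Low|Male) = 12/(12+30) = 12/42 = 2/7

P = 2/7 ≈ 28.57%


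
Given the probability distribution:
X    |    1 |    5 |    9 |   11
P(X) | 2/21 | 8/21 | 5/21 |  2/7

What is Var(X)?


E[X] = 51/7
E[X²] = 1333/21
Var(X) = E[X²] - (E[X])² = 1333/21 - 2601/49 = 1528/147

Var(X) = 1528/147 ≈ 10.3946


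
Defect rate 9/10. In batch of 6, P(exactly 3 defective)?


Binomial: P(X=3) = C(6,3)×p^3×(1-p)^3
= 20 × 729/1000 × 1/1000 = 729/50000

P(X=3) = 729/50000 ≈ 1.46%


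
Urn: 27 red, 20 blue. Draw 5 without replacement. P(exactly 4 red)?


Hypergeometric: C(27,4)×C(20,1)/C(47,5)
= 17550×20/1533939 = 117000/511313

P(X=4) = 117000/511313 ≈ 22.88%


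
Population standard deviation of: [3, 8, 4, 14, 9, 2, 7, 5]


Mean = 52/8 = 13/2
  (3-13/2)²=49/4
  (8-13/2)²=9/4
  (4-13/2)²=25/4
  (14-13/2)²=225/4
  (9-13/2)²=25/4
  (2-13/2)²=81/4
  (7-13/2)²=1/4
  (5-13/2)²=9/4
Σ(x-μ)² = 106
σ² = 106/8 = 53/4

σ = √(53/4) ≈ 3.6401
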